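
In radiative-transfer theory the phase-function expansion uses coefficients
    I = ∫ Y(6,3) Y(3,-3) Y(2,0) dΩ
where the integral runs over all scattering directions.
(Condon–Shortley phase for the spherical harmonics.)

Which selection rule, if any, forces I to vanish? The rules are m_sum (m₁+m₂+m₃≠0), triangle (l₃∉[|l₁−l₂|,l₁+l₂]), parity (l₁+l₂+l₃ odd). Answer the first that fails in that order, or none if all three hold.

triangle

m₁+m₂+m₃ = 3 − 3 + 0 = 0  ✓
triangle: |6−3|=3 ≤ l₃=2 ≤ 6+3=9  ✗
parity: l₁+l₂+l₃ = 11 is odd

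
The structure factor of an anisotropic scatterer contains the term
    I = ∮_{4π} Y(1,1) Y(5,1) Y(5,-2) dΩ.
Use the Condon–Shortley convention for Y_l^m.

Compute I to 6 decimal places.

Σlᵢ=11 odd — θ-integrand is odd under cosθ→−cosθ; I=0

0.000000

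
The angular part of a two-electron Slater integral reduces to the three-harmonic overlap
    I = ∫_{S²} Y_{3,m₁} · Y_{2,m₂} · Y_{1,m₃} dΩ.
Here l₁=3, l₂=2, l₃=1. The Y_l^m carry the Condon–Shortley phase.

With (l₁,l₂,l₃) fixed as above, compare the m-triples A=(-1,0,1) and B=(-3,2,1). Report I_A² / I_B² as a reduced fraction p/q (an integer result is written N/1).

Same 3,2,1: normalisation and zero-m 3j drop out of the ratio.
A: Δ: 4! 2! 0! / 7! → 1/105; sum: t=2:+1/8 = 1/8; 3j²(3 2 1; -1 0 1) = Δ·Π!·Σ² = 2/35  (sign +1)
B: Δ: 4! 2! 0! / 7! → 1/105; sum: t=4:+1/48 = 1/48; 3j²(3 2 1; -3 2 1) = Δ·Π!·Σ² = 1/7  (sign +1)
I_A²/I_B² = (2/35)/(1/7) = 2/5

2/5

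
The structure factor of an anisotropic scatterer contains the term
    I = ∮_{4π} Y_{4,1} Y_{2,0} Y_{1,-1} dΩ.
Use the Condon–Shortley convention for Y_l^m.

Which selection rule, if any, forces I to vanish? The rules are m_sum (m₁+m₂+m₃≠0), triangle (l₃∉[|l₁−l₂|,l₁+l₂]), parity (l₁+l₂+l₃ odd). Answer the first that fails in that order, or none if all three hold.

azimuthal sum: 1 + 0 − 1 = 0  ✓
2 ≤ 1 ≤ 6 (triangle on l)  ✗
L = 4 + 2 + 1 = 7 (odd)

triangle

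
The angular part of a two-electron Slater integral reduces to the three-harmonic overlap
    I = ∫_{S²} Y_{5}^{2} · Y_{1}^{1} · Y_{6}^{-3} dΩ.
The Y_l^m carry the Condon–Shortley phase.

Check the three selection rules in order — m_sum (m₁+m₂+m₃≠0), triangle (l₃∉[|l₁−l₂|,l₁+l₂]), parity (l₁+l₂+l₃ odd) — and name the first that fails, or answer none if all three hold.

none

m₁+m₂+m₃ = 2 + 1 − 3 = 0  ✓
triangle: |5−1|=4 ≤ l₃=6 ≤ 5+1=6  ✓
parity: l₁+l₂+l₃ = 12 is even  ✓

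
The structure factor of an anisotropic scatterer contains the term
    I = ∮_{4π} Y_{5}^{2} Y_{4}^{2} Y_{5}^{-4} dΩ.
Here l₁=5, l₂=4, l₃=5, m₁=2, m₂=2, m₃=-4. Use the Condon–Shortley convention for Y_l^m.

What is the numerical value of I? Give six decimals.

m-sum 0 ✓  L=14 even ✓  1≤5≤9 ✓
Π(2lᵢ+1) = 11×9×11 = 1089
triangle coeff Δ(5,4,5) = 1/3153150
Σ_t [0,4]: t=0:+1/69120 t=1:−1/1728 t=2:+1/576 t=3:−1/1728 t=4:+1/69120 = 7/11520
(3j)²=2/143 [(5 4 5; 0 0 0)], sign=-1
Σ_t [2,3]: t=2:+1/11520 t=3:−1/25920 = 1/20736
(3j)²=5/429 [(5 4 5; 2 2 -4)], sign=-1
⇒ 4πI² = 30/169
I = (+1)√(30/169/(4π)) = 0.11885360

0.118854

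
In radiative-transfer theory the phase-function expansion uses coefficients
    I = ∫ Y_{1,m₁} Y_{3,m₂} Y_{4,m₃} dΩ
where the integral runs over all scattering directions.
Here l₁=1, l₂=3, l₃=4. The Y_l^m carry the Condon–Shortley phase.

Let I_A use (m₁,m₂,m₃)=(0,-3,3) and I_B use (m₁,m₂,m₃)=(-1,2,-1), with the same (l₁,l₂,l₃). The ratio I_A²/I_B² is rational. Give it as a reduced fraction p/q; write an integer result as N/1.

7/3

l's match ⇒ only the (l;m) 3-j factors differ between A and B.
A: triangle coeff Δ(1,3,4) = 1/252; Σ_t [0,0]: t=0:+1/720 = 1/720; (3j)²=1/36 [(1 3 4; 0 -3 3)], sign=-1
B: triangle coeff Δ(1,3,4) = 1/252; Σ_t [0,0]: t=0:+1/240 = 1/240; (3j)²=1/84 [(1 3 4; -1 2 -1)], sign=-1
I_A²/I_B² = (1/36)/(1/84) = 7/3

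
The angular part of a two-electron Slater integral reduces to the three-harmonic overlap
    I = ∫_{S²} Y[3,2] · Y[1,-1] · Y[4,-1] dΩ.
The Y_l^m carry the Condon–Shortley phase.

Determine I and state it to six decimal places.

Rules hold: Σm=0, L=8 even, 2≤4≤4.
N = 7·3·9 = 189
Δ = 0!·6!·2!/9! = 1/252
Racah Σ t=0..0: t=0:+1/36 = 1/36
⇒ 3j(3 1 4; 0 0 0)² = 4/63, sgn +1
Racah Σ t=0..0: t=0:+1/240 = 1/240
⇒ 3j(3 1 4; 2 -1 -1)² = 1/84, sgn -1
4πI² = N·(3j₀)²·(3jₘ)² = 1/7
I = -1·√(0.142857/4π) = -0.10662181

-0.106622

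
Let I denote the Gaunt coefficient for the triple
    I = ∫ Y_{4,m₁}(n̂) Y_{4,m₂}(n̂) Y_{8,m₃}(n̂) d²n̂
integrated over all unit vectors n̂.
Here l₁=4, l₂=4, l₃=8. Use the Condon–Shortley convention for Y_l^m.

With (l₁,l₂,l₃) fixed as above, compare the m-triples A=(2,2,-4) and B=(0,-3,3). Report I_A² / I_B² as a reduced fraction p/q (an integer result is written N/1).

84/25

Shared (l₁,l₂,l₃)=(4,4,8): N and (l;000)² cancel in I_A²/I_B².
A: Δ = 0!·8!·8!/17! = 1/218790; Racah Σ t=0..0: t=0:+1/2073600 = 1/2073600; ⇒ 3j(4 4 8; 2 2 -4)² = 28/1105, sgn +1
B: Δ = 0!·8!·8!/17! = 1/218790; Racah Σ t=0..0: t=0:+1/2903040 = 1/2903040; ⇒ 3j(4 4 8; 0 -3 3)² = 5/663, sgn -1
I_A²/I_B² = (28/1105)/(5/663) = 84/25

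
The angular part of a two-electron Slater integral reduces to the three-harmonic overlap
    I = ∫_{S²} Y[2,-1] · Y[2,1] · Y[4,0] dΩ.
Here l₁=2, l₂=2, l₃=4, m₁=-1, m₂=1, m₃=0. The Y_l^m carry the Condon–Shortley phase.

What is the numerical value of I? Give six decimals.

0.161197

Checks pass: Σm=0; 8 even; l₃=4∈[0,4].
(2·2+1)(2·2+1)(2·4+1) = 225
Δ: 0! 4! 4! / 9! → 1/630
sum: t=0:+1/16 = 1/16
3j²(2 2 4; 0 0 0) = Δ·Π!·Σ² = 2/35  (sign +1)
sum: t=0:+1/36 = 1/36
3j²(2 2 4; -1 1 0) = Δ·Π!·Σ² = 8/315  (sign +1)
combine: 4πI² = 225·2/35·8/315 = 16/49
take √, sign +1: I = 0.16119702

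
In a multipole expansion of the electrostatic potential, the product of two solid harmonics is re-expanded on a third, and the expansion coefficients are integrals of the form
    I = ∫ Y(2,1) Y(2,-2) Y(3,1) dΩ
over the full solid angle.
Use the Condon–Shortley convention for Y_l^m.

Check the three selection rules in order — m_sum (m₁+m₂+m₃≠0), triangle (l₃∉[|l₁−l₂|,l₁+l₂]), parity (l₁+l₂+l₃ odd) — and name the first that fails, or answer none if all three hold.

parity

azimuthal sum: 1 − 2 + 1 = 0  ✓
0 ≤ 3 ≤ 4 (triangle on l)  ✓
L = 2 + 2 + 3 = 7 (odd)  ✗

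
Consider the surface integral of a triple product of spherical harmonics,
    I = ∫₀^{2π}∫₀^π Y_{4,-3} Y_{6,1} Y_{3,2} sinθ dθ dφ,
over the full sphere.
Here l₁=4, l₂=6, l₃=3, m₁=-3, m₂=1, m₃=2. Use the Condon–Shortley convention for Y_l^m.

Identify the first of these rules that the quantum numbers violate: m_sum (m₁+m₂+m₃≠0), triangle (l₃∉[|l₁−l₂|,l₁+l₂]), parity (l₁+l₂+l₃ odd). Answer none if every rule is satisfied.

parity

m₁+m₂+m₃ = -3 + 1 + 2 = 0  ✓
triangle: |4−6|=2 ≤ l₃=3 ≤ 4+6=10  ✓
parity: l₁+l₂+l₃ = 13 is odd  ✗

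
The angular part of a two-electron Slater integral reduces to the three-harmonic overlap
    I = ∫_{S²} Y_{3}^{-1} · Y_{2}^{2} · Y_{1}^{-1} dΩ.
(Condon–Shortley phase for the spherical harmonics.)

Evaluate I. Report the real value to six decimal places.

-0.082589

m-sum 0 ✓  L=6 even ✓  1≤1≤5 ✓
Π(2lᵢ+1) = 7×5×3 = 105
triangle coeff Δ(3,2,1) = 1/105
Σ_t [2,2]: t=2:+1/4 = 1/4
(3j)²=3/35 [(3 2 1; 0 0 0)], sign=-1
Σ_t [4,4]: t=4:+1/48 = 1/48
(3j)²=1/105 [(3 2 1; -1 2 -1)], sign=+1
⇒ 4πI² = 3/35
I = (-1)√(3/35/(4π)) = -0.08258890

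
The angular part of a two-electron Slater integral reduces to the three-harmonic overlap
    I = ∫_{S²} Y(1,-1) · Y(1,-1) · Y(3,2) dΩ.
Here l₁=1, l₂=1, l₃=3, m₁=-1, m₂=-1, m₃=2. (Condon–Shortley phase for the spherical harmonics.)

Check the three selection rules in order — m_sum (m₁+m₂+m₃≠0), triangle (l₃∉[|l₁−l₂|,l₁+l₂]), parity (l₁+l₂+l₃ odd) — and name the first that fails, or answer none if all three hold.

triangle

azimuthal sum: -1 − 1 + 2 = 0  ✓
0 ≤ 3 ≤ 2 (triangle on l)  ✗
L = 1 + 1 + 3 = 5 (odd)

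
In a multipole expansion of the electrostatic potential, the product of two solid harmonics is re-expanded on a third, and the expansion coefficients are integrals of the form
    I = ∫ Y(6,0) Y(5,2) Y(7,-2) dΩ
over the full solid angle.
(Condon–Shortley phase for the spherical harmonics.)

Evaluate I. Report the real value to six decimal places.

Checks pass: Σm=0; 18 even; l₃=7∈[1,11].
(2·6+1)(2·5+1)(2·7+1) = 2145
Δ: 4! 8! 6! / 19! → 1/174594420
sum: t=0:+1/4147200 t=1:−1/207360 t=2:+1/82944 t=3:−1/207360 t=4:+1/4147200 = 1/345600
3j²(6 5 7; 0 0 0) = Δ·Π!·Σ² = 420/46189  (sign -1)
sum: t=1:−1/3110400 t=2:+1/276480 t=3:−1/207360 t=4:+1/1244160 = -1/1382400
3j²(6 5 7; 0 2 -2) = Δ·Π!·Σ² = 189/92378  (sign +1)
combine: 4πI² = 2145·420/46189·189/92378 = 595350/14919047
take √, sign -1: I = -0.05635218

-0.056352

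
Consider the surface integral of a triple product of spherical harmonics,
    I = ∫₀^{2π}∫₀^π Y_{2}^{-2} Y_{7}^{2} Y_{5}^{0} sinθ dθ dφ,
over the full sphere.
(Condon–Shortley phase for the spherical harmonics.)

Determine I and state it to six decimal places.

0.127204

Rules hold: Σm=0, L=14 even, 5≤5≤9.
N = 5·15·11 = 825
Δ = 4!·0!·10!/15! = 1/15015
Racah Σ t=2..2: t=2:+1/57600 = 1/57600
⇒ 3j(2 7 5; 0 0 0)² = 21/715, sgn -1
Racah Σ t=4..4: t=4:+1/345600 = 1/345600
⇒ 3j(2 7 5; -2 2 0)² = 6/715, sgn -1
4πI² = N·(3j₀)²·(3jₘ)² = 378/1859
I = +1·√(0.203335/4π) = 0.12720415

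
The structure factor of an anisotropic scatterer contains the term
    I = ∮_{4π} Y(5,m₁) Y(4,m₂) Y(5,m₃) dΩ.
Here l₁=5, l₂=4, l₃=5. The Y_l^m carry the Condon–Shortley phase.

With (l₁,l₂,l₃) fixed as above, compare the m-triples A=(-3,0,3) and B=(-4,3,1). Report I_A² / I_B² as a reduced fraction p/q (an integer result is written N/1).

3/5

Same 5,4,5: normalisation and zero-m 3j drop out of the ratio.
A: Δ: 4! 6! 4! / 15! → 1/3153150; sum: t=2:+1/11520 t=3:−1/4320 t=4:+1/27648 = -1/9216; 3j²(5 4 5; -3 0 3) = Δ·Π!·Σ² = 2/143  (sign -1)
B: Δ: 4! 6! 4! / 15! → 1/3153150; sum: t=3:−1/103680 t=4:+1/17280 = 1/20736; 3j²(5 4 5; -4 3 1) = Δ·Π!·Σ² = 10/429  (sign +1)
I_A²/I_B² = (2/143)/(10/429) = 3/5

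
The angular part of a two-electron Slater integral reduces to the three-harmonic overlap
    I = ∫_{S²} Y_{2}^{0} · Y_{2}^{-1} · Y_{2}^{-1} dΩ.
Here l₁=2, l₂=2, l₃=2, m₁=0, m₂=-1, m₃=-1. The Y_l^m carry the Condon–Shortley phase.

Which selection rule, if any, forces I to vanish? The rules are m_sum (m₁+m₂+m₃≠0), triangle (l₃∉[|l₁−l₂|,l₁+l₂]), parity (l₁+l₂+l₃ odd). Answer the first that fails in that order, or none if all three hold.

Σmᵢ = -2  ✗
l₃∈[|l₁−l₂|,l₁+l₂]=[0,4], have l₃=2
Σlᵢ = 6 ⇒ even

m_sum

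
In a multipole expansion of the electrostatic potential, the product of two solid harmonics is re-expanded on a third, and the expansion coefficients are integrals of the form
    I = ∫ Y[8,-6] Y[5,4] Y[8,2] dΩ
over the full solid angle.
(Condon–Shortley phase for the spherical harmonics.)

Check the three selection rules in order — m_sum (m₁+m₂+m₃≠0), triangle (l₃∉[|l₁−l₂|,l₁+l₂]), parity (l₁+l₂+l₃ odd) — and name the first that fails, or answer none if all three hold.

m₁+m₂+m₃ = -6 + 4 + 2 = 0  ✓
triangle: |8−5|=3 ≤ l₃=8 ≤ 8+5=13  ✓
parity: l₁+l₂+l₃ = 21 is odd  ✗

parity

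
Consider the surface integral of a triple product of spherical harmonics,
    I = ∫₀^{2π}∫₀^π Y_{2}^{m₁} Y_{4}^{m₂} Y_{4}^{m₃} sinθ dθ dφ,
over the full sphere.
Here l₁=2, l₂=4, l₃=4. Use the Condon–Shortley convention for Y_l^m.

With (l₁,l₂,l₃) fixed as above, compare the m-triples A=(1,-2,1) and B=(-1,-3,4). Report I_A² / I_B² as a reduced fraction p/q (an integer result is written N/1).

81/196

Shared (l₁,l₂,l₃)=(2,4,4): N and (l;000)² cancel in I_A²/I_B².
A: Δ = 2!·2!·6!/11! = 1/13860; Racah Σ t=0..1: t=0:+1/96 t=1:−1/240 = 1/160; ⇒ 3j(2 4 4; 1 -2 1)² = 27/1540, sgn -1
B: Δ = 2!·2!·6!/11! = 1/13860; Racah Σ t=1..1: t=1:−1/1440 = -1/1440; ⇒ 3j(2 4 4; -1 -3 4)² = 7/165, sgn -1
I_A²/I_B² = (27/1540)/(7/165) = 81/196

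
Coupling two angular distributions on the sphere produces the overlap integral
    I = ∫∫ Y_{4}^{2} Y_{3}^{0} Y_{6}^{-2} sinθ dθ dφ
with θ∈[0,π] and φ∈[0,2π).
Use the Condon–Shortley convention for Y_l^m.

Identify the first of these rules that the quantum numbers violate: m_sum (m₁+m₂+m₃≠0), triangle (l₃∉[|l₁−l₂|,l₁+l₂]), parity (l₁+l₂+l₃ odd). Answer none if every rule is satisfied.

m₁+m₂+m₃ = 2 + 0 − 2 = 0  ✓
triangle: |4−3|=1 ≤ l₃=6 ≤ 4+3=7  ✓
parity: l₁+l₂+l₃ = 13 is odd  ✗

parity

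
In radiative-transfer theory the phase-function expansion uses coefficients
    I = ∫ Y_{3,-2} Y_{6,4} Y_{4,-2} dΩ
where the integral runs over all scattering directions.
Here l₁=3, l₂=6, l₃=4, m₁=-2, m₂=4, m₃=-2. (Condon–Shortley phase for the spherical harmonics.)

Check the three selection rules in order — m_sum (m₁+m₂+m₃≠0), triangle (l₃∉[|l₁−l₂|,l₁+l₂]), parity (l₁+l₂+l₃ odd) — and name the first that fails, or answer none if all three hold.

Σmᵢ = 0  ✓
l₃∈[|l₁−l₂|,l₁+l₂]=[3,9], have l₃=4  ✓
Σlᵢ = 13 ⇒ odd  ✗

parity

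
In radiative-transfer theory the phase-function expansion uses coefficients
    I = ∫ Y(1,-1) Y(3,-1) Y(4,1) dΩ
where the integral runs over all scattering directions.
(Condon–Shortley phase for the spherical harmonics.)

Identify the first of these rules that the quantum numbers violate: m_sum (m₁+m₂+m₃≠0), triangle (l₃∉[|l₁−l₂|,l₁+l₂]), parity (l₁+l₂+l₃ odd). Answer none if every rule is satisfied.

Σmᵢ = -1  ✗
l₃∈[|l₁−l₂|,l₁+l₂]=[2,4], have l₃=4
Σlᵢ = 8 ⇒ even

m_sum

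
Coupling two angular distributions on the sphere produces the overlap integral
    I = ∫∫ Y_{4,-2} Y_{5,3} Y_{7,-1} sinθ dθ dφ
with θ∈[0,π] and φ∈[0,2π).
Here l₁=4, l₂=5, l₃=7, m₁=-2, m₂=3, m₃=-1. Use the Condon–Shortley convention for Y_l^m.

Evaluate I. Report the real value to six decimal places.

m-sum 0 ✓  L=16 even ✓  1≤7≤9 ✓
Π(2lᵢ+1) = 9×11×15 = 1485
triangle coeff Δ(4,5,7) = 1/6126120
Σ_t [0,2]: t=0:+1/69120 t=1:−1/20736 t=2:+1/69120 = -1/51840
(3j)²=280/21879 [(4 5 7; 0 0 0)], sign=+1
Σ_t [0,2]: t=0:+1/58060800 t=1:−1/604800 t=2:+1/138240 = 13/2322432
(3j)²=1625/94248 [(4 5 7; -2 3 -1)], sign=+1
⇒ 4πI² = 3125/9537
I = (+1)√(3125/9537/(4π)) = 0.16147831

0.161478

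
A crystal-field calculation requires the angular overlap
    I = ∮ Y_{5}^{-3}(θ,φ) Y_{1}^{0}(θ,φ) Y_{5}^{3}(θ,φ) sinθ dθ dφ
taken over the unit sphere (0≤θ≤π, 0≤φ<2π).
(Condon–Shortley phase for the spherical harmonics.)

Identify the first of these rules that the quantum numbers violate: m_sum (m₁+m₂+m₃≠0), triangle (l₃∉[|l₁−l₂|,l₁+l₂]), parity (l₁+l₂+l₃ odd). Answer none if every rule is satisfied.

m₁+m₂+m₃ = -3 + 0 + 3 = 0  ✓
triangle: |5−1|=4 ≤ l₃=5 ≤ 5+1=6  ✓
parity: l₁+l₂+l₃ = 11 is odd  ✗

parity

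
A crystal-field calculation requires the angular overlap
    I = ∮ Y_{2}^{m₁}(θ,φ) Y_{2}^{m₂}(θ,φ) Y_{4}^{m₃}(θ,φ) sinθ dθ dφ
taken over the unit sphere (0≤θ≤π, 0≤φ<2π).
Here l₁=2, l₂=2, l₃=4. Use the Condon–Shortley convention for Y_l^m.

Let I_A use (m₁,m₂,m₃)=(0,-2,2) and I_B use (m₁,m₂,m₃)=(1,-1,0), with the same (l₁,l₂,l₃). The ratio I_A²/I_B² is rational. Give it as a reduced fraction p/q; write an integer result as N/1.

15/16

Shared (l₁,l₂,l₃)=(2,2,4): N and (l;000)² cancel in I_A²/I_B².
A: Δ = 0!·4!·4!/9! = 1/630; Racah Σ t=0..0: t=0:+1/96 = 1/96; ⇒ 3j(2 2 4; 0 -2 2)² = 1/42, sgn +1
B: Δ = 0!·4!·4!/9! = 1/630; Racah Σ t=0..0: t=0:+1/36 = 1/36; ⇒ 3j(2 2 4; 1 -1 0)² = 8/315, sgn +1
I_A²/I_B² = (1/42)/(8/315) = 15/16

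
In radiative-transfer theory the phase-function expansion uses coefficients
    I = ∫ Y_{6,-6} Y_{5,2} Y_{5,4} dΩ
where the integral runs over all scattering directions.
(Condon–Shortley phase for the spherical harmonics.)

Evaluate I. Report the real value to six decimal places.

-0.161540

m-sum 0 ✓  L=16 even ✓  1≤5≤11 ✓
Π(2lᵢ+1) = 13×11×11 = 1573
triangle coeff Δ(6,5,5) = 1/28588560
Σ_t [1,5]: t=1:−1/345600 t=2:+1/13824 t=3:−1/5184 t=4:+1/13824 t=5:−1/345600 = -7/129600
(3j)²=80/7293 [(6 5 5; 0 0 0)], sign=+1
Σ_t [6,6]: t=6:+1/3110400 = 1/3110400
(3j)²=21/1105 [(6 5 5; -6 2 4)], sign=-1
⇒ 4πI² = 1232/3757
I = (-1)√(1232/3757/(4π)) = -0.16153991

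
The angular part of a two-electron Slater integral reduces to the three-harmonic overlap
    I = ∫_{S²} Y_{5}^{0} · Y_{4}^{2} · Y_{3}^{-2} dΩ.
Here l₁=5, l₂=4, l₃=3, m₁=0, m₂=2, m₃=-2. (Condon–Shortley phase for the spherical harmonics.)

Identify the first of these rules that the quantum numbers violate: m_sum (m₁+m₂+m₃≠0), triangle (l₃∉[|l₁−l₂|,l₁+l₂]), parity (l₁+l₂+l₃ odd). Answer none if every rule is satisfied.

m₁+m₂+m₃ = 0 + 2 − 2 = 0  ✓
triangle: |5−4|=1 ≤ l₃=3 ≤ 5+4=9  ✓
parity: l₁+l₂+l₃ = 12 is even  ✓

none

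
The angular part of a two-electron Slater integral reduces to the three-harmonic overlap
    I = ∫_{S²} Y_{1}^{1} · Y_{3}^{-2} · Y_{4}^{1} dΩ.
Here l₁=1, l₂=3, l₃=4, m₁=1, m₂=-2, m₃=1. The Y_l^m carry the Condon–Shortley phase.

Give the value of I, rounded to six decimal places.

-0.106622

Checks pass: Σm=0; 8 even; l₃=4∈[2,4].
(2·1+1)(2·3+1)(2·4+1) = 189
Δ: 0! 2! 6! / 9! → 1/252
sum: t=0:+1/36 = 1/36
3j²(1 3 4; 0 0 0) = Δ·Π!·Σ² = 4/63  (sign +1)
sum: t=0:+1/240 = 1/240
3j²(1 3 4; 1 -2 1) = Δ·Π!·Σ² = 1/84  (sign -1)
combine: 4πI² = 189·4/63·1/84 = 1/7
take √, sign -1: I = -0.10662181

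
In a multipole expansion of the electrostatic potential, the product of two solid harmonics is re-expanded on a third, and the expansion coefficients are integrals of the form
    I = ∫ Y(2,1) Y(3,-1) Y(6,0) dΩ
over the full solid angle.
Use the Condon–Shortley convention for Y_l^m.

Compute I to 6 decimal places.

0.000000

|2−3|≤6≤2+3 violated ⇒ I = 0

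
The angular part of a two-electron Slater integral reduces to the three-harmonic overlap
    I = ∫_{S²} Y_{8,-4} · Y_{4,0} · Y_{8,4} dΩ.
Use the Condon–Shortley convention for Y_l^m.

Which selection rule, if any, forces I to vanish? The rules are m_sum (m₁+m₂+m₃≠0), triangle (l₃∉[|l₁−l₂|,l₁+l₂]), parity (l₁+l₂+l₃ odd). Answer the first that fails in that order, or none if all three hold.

Σmᵢ = 0  ✓
l₃∈[|l₁−l₂|,l₁+l₂]=[4,12], have l₃=8  ✓
Σlᵢ = 20 ⇒ even  ✓

none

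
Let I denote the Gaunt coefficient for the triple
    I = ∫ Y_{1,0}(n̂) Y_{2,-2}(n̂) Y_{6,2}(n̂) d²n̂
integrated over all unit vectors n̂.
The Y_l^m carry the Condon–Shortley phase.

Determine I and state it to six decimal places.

triangle: need 1≤l₃≤3, have 6; I=0

0.000000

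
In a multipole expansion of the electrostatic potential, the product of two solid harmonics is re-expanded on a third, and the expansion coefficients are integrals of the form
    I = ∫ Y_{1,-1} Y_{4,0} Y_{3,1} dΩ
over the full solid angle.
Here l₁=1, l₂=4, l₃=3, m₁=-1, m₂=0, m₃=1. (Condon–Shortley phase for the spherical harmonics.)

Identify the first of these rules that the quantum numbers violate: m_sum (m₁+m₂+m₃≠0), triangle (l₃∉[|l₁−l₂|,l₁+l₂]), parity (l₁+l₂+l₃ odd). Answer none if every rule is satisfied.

none

m₁+m₂+m₃ = -1 + 0 + 1 = 0  ✓
triangle: |1−4|=3 ≤ l₃=3 ≤ 1+4=5  ✓
parity: l₁+l₂+l₃ = 8 is even  ✓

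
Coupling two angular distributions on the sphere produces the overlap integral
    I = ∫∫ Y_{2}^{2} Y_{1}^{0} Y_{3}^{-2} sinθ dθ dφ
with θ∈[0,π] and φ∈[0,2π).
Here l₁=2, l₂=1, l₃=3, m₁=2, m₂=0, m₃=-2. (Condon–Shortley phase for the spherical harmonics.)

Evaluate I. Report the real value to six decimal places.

0.184674

Rules hold: Σm=0, L=6 even, 1≤3≤3.
N = 5·3·7 = 105
Δ = 0!·4!·2!/7! = 1/105
Racah Σ t=0..0: t=0:+1/4 = 1/4
⇒ 3j(2 1 3; 0 0 0)² = 3/35, sgn -1
Racah Σ t=0..0: t=0:+1/24 = 1/24
⇒ 3j(2 1 3; 2 0 -2)² = 1/21, sgn -1
4πI² = N·(3j₀)²·(3jₘ)² = 3/7
I = +1·√(0.428571/4π) = 0.18467439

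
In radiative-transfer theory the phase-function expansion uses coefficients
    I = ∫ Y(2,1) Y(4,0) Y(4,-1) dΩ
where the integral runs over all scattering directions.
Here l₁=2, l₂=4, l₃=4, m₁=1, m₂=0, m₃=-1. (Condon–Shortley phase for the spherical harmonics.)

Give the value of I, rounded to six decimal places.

-0.044869

Rules hold: Σm=0, L=10 even, 2≤4≤6.
N = 5·9·9 = 405
Δ = 2!·2!·6!/11! = 1/13860
Racah Σ t=0..2: t=0:+1/192 t=1:−1/36 t=2:+1/192 = -5/288
⇒ 3j(2 4 4; 0 0 0)² = 20/693, sgn -1
Racah Σ t=0..1: t=0:+1/96 t=1:−1/72 = -1/288
⇒ 3j(2 4 4; 1 0 -1)² = 1/462, sgn +1
4πI² = N·(3j₀)²·(3jₘ)² = 150/5929
I = -1·√(0.0252994/4π) = -0.04486937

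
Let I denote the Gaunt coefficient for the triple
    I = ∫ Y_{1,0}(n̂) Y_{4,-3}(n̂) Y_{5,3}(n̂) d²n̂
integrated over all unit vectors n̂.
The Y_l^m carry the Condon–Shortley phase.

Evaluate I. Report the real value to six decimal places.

Rules hold: Σm=0, L=10 even, 3≤5≤5.
N = 3·9·11 = 297
Δ = 0!·2!·8!/11! = 1/495
Racah Σ t=0..0: t=0:+1/576 = 1/576
⇒ 3j(1 4 5; 0 0 0)² = 5/99, sgn -1
Racah Σ t=0..0: t=0:+1/5040 = 1/5040
⇒ 3j(1 4 5; 0 -3 3)² = 16/495, sgn +1
4πI² = N·(3j₀)²·(3jₘ)² = 16/33
I = -1·√(0.484848/4π) = -0.19642560

-0.196426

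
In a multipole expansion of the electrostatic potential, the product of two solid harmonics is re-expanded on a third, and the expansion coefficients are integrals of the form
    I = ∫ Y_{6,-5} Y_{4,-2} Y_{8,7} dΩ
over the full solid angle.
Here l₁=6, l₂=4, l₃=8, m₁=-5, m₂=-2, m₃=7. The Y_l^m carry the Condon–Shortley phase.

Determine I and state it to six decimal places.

-0.028582

Checks pass: Σm=0; 18 even; l₃=8∈[2,10].
(2·6+1)(2·4+1)(2·8+1) = 1989
Δ: 2! 10! 6! / 19! → 1/23279256
sum: t=0:+1/1658880 t=1:−1/518400 t=2:+1/1658880 = -1/1382400
3j²(6 4 8; 0 0 0) = Δ·Π!·Σ² = 504/46189  (sign -1)
sum: t=1:−1/435456000 t=2:+1/522547200 = -1/2612736000
3j²(6 4 8; -5 -2 7) = Δ·Π!·Σ² = 11/23256  (sign +1)
combine: 4πI² = 1989·504/46189·11/23256 = 63/6137
take √, sign -1: I = -0.02858165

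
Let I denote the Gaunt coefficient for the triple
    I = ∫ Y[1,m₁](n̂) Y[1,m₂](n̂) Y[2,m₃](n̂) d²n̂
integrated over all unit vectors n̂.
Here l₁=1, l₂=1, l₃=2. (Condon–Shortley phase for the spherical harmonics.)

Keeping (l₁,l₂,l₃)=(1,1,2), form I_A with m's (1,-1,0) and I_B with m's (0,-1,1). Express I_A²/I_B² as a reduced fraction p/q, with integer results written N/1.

1/3

l's match ⇒ only the (l;m) 3-j factors differ between A and B.
A: triangle coeff Δ(1,1,2) = 1/30; Σ_t [0,0]: t=0:+1/4 = 1/4; (3j)²=1/30 [(1 1 2; 1 -1 0)], sign=+1
B: triangle coeff Δ(1,1,2) = 1/30; Σ_t [0,0]: t=0:+1/2 = 1/2; (3j)²=1/10 [(1 1 2; 0 -1 1)], sign=-1
I_A²/I_B² = (1/30)/(1/10) = 1/3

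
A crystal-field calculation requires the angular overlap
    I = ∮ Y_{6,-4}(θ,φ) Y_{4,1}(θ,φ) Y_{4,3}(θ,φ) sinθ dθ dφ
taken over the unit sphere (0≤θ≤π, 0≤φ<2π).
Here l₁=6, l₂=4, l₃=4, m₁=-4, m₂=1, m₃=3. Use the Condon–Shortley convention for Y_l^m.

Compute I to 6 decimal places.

-0.030176

Rules hold: Σm=0, L=14 even, 2≤4≤10.
N = 13·9·9 = 1053
Δ = 6!·6!·2!/15! = 1/1261260
Racah Σ t=2..4: t=2:+1/4608 t=3:−1/1296 t=4:+1/4608 = -7/20736
⇒ 3j(6 4 4; 0 0 0)² = 20/1287, sgn -1
Racah Σ t=4..5: t=4:+1/34560 t=5:−1/28800 = -1/172800
⇒ 3j(6 4 4; -4 1 3)² = 1/1430, sgn +1
4πI² = N·(3j₀)²·(3jₘ)² = 18/1573
I = -1·√(0.0114431/4π) = -0.03017637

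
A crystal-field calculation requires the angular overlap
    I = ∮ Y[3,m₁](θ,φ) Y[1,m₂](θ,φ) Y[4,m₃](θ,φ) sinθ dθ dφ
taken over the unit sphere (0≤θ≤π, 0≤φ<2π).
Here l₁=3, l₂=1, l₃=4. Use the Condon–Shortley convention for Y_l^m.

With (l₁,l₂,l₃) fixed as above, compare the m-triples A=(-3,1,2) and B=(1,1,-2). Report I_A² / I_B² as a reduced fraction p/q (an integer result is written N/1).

Same 3,1,4: normalisation and zero-m 3j drop out of the ratio.
A: Δ: 0! 6! 2! / 9! → 1/252; sum: t=0:+1/1440 = 1/1440; 3j²(3 1 4; -3 1 2) = Δ·Π!·Σ² = 1/252  (sign +1)
B: Δ: 0! 6! 2! / 9! → 1/252; sum: t=0:+1/96 = 1/96; 3j²(3 1 4; 1 1 -2) = Δ·Π!·Σ² = 5/84  (sign +1)
I_A²/I_B² = (1/252)/(5/84) = 1/15

1/15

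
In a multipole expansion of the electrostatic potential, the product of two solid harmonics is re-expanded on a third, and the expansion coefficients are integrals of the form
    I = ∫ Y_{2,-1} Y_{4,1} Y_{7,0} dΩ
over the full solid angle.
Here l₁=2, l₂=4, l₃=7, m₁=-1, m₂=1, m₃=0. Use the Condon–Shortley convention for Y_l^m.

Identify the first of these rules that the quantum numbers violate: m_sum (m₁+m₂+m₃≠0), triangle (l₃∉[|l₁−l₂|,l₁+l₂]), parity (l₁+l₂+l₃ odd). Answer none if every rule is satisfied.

triangle

Σmᵢ = 0  ✓
l₃∈[|l₁−l₂|,l₁+l₂]=[2,6], have l₃=7  ✗
Σlᵢ = 13 ⇒ odd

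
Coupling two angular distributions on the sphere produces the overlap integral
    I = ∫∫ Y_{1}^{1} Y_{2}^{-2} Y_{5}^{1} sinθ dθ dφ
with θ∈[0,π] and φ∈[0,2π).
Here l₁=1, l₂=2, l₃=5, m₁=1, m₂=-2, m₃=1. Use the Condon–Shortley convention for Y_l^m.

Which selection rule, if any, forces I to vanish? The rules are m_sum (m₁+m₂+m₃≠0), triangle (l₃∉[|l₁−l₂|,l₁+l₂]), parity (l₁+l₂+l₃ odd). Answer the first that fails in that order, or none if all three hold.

azimuthal sum: 1 − 2 + 1 = 0  ✓
1 ≤ 5 ≤ 3 (triangle on l)  ✗
L = 1 + 2 + 5 = 8 (even)

triangle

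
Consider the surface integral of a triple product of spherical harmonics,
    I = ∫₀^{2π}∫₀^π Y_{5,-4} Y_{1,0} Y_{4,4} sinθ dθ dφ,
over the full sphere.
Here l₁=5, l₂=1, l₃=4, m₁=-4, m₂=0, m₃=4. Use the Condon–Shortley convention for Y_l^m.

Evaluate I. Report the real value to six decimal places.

0.147319

m-sum 0 ✓  L=10 even ✓  4≤4≤6 ✓
Π(2lᵢ+1) = 11×3×9 = 297
triangle coeff Δ(5,1,4) = 1/495
Σ_t [1,1]: t=1:−1/576 = -1/576
(3j)²=5/99 [(5 1 4; 0 0 0)], sign=-1
Σ_t [1,1]: t=1:−1/40320 = -1/40320
(3j)²=1/55 [(5 1 4; -4 0 4)], sign=-1
⇒ 4πI² = 3/11
I = (+1)√(3/11/(4π)) = 0.14731920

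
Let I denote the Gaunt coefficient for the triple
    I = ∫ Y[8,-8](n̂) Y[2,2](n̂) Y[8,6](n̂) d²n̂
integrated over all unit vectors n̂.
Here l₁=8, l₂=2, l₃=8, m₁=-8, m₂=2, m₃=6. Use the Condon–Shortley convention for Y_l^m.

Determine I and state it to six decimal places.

m-sum 0 ✓  L=18 even ✓  6≤8≤10 ✓
Π(2lᵢ+1) = 17×5×17 = 1445
triangle coeff Δ(8,2,8) = 1/348840
Σ_t [0,2]: t=0:+1/116121600 t=1:−1/25401600 t=2:+1/116121600 = -1/45158400
(3j)²=24/1615 [(8 2 8; 0 0 0)], sign=-1
Σ_t [2,2]: t=2:+1/348713164800 = 1/348713164800
(3j)²=2/969 [(8 2 8; -8 2 6)], sign=+1
⇒ 4πI² = 16/361
I = (-1)√(16/361/(4π)) = -0.05938838

-0.059388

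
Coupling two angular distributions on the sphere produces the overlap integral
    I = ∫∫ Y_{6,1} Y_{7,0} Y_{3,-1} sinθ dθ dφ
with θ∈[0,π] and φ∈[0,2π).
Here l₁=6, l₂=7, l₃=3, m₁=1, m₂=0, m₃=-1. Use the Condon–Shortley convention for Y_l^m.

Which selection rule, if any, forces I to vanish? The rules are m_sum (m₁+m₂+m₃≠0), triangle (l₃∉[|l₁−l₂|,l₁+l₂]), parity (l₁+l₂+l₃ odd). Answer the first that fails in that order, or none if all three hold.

m₁+m₂+m₃ = 1 + 0 − 1 = 0  ✓
triangle: |6−7|=1 ≤ l₃=3 ≤ 6+7=13  ✓
parity: l₁+l₂+l₃ = 16 is even  ✓

none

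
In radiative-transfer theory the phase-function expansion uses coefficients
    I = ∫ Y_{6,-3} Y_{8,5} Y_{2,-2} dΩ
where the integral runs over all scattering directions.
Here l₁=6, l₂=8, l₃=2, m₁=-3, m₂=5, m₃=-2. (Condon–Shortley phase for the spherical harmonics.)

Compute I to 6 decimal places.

m-sum 0 ✓  L=16 even ✓  2≤2≤14 ✓
Π(2lᵢ+1) = 13×17×5 = 1105
triangle coeff Δ(6,8,2) = 1/30940
Σ_t [6,6]: t=6:+1/2073600 = 1/2073600
(3j)²=28/1105 [(6 8 2; 0 0 0)], sign=+1
Σ_t [9,9]: t=9:−1/52254720 = -1/52254720
(3j)²=11/476 [(6 8 2; -3 5 -2)], sign=-1
⇒ 4πI² = 11/17
I = (-1)√(11/17/(4π)) = -0.22691696

-0.226917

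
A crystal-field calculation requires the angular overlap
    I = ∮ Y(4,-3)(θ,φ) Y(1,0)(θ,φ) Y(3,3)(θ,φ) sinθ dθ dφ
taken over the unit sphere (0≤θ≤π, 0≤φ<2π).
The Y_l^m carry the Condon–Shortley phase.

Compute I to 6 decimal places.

Rules hold: Σm=0, L=8 even, 3≤3≤5.
N = 9·3·7 = 189
Δ = 2!·6!·0!/9! = 1/252
Racah Σ t=1..1: t=1:−1/36 = -1/36
⇒ 3j(4 1 3; 0 0 0)² = 4/63, sgn +1
Racah Σ t=1..1: t=1:−1/720 = -1/720
⇒ 3j(4 1 3; -3 0 3)² = 1/36, sgn -1
4πI² = N·(3j₀)²·(3jₘ)² = 1/3
I = -1·√(0.333333/4π) = -0.16286750

-0.162868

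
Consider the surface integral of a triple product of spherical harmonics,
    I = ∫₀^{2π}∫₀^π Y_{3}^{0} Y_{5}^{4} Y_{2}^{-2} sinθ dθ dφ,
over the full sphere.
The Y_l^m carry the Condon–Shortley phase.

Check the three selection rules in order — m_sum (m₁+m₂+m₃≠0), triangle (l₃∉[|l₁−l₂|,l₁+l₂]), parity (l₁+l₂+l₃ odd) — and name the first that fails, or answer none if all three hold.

m_sum

Σmᵢ = 2  ✗
l₃∈[|l₁−l₂|,l₁+l₂]=[2,8], have l₃=2
Σlᵢ = 10 ⇒ even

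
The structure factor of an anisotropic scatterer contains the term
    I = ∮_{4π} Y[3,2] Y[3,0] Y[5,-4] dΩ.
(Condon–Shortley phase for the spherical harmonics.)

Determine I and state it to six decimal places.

0.000000

m-sum = 2 + 0 − 4 = -2 ≠ 0 ⇒ I = 0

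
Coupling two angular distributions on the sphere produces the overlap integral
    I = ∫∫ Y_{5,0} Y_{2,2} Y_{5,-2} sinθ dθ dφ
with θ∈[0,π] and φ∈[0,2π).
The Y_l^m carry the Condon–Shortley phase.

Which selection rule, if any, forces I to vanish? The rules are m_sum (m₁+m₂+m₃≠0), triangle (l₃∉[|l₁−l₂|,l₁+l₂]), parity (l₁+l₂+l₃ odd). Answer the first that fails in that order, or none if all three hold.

azimuthal sum: 0 + 2 − 2 = 0  ✓
3 ≤ 5 ≤ 7 (triangle on l)  ✓
L = 5 + 2 + 5 = 12 (even)  ✓

none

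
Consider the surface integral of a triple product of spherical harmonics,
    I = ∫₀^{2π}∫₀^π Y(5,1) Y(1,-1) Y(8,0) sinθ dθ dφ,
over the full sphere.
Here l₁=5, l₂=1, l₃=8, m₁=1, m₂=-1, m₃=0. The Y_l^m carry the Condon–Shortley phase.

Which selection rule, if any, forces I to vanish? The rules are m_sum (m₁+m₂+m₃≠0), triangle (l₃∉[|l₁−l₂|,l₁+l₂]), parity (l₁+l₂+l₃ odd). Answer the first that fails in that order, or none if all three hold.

triangle

m₁+m₂+m₃ = 1 − 1 + 0 = 0  ✓
triangle: |5−1|=4 ≤ l₃=8 ≤ 5+1=6  ✗
parity: l₁+l₂+l₃ = 14 is even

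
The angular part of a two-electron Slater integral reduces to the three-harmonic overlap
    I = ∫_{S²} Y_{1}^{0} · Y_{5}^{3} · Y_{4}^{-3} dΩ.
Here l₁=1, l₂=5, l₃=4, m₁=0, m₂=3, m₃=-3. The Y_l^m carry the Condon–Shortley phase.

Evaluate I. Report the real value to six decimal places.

-0.196426

Rules hold: Σm=0, L=10 even, 4≤4≤6.
N = 3·11·9 = 297
Δ = 2!·0!·8!/11! = 1/495
Racah Σ t=1..1: t=1:−1/576 = -1/576
⇒ 3j(1 5 4; 0 0 0)² = 5/99, sgn -1
Racah Σ t=1..1: t=1:−1/5040 = -1/5040
⇒ 3j(1 5 4; 0 3 -3)² = 16/495, sgn +1
4πI² = N·(3j₀)²·(3jₘ)² = 16/33
I = -1·√(0.484848/4π) = -0.19642560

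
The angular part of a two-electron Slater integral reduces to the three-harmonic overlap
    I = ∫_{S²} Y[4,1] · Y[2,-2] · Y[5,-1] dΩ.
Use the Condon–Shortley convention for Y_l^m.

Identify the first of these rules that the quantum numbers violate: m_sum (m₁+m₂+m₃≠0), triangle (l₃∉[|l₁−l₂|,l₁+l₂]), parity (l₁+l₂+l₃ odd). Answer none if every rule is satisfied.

azimuthal sum: 1 − 2 − 1 = -2  ✗
2 ≤ 5 ≤ 6 (triangle on l)
L = 4 + 2 + 5 = 11 (odd)

m_sum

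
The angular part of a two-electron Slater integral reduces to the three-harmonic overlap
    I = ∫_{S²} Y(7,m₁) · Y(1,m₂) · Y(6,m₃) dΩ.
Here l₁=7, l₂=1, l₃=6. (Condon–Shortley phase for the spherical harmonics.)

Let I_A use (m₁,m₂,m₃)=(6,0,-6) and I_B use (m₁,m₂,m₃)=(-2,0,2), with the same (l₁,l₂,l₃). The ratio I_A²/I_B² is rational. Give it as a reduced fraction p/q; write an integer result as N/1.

13/45

Same 7,1,6: normalisation and zero-m 3j drop out of the ratio.
A: Δ: 2! 12! 0! / 15! → 1/1365; sum: t=1:−1/479001600 = -1/479001600; 3j²(7 1 6; 6 0 -6) = Δ·Π!·Σ² = 1/105  (sign -1)
B: Δ: 2! 12! 0! / 15! → 1/1365; sum: t=1:−1/967680 = -1/967680; 3j²(7 1 6; -2 0 2) = Δ·Π!·Σ² = 3/91  (sign -1)
I_A²/I_B² = (1/105)/(3/91) = 13/45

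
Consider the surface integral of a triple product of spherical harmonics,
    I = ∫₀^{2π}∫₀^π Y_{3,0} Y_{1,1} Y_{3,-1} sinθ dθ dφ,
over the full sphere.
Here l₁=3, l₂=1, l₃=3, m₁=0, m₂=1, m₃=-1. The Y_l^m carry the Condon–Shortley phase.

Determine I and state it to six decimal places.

l₁+l₂+l₃=7 is odd: 3j(l;000)=0 ⇒ I=0

0.000000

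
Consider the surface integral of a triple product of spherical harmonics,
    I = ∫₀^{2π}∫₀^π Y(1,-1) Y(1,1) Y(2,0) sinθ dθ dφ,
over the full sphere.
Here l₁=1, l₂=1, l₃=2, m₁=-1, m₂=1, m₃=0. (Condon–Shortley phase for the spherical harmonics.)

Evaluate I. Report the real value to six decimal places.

Checks pass: Σm=0; 4 even; l₃=2∈[0,2].
(2·1+1)(2·1+1)(2·2+1) = 45
Δ: 0! 2! 2! / 5! → 1/30
sum: t=0:+1/1 = 1/1
3j²(1 1 2; 0 0 0) = Δ·Π!·Σ² = 2/15  (sign +1)
sum: t=0:+1/4 = 1/4
3j²(1 1 2; -1 1 0) = Δ·Π!·Σ² = 1/30  (sign +1)
combine: 4πI² = 45·2/15·1/30 = 1/5
take √, sign +1: I = 0.12615663

0.126157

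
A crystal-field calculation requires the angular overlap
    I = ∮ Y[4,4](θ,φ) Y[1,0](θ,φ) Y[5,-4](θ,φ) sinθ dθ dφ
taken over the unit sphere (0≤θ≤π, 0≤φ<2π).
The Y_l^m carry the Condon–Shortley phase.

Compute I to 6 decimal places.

0.147319

m-sum 0 ✓  L=10 even ✓  3≤5≤5 ✓
Π(2lᵢ+1) = 9×3×11 = 297
triangle coeff Δ(4,1,5) = 1/495
Σ_t [0,0]: t=0:+1/576 = 1/576
(3j)²=5/99 [(4 1 5; 0 0 0)], sign=-1
Σ_t [0,0]: t=0:+1/40320 = 1/40320
(3j)²=1/55 [(4 1 5; 4 0 -4)], sign=-1
⇒ 4πI² = 3/11
I = (+1)√(3/11/(4π)) = 0.14731920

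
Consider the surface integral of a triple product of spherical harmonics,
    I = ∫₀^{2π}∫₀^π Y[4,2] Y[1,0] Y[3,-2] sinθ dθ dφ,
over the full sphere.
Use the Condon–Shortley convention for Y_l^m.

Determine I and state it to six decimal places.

0.213244

Checks pass: Σm=0; 8 even; l₃=3∈[3,5].
(2·4+1)(2·1+1)(2·3+1) = 189
Δ: 2! 6! 0! / 9! → 1/252
sum: t=1:−1/36 = -1/36
3j²(4 1 3; 0 0 0) = Δ·Π!·Σ² = 4/63  (sign +1)
sum: t=1:−1/120 = -1/120
3j²(4 1 3; 2 0 -2) = Δ·Π!·Σ² = 1/21  (sign +1)
combine: 4πI² = 189·4/63·1/21 = 4/7
take √, sign +1: I = 0.21324362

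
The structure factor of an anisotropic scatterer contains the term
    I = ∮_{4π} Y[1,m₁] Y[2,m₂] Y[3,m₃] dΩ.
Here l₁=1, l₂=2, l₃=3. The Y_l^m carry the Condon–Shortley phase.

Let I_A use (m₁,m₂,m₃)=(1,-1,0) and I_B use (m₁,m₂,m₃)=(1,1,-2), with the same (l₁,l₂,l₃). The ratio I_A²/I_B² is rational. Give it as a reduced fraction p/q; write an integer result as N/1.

Shared (l₁,l₂,l₃)=(1,2,3): N and (l;000)² cancel in I_A²/I_B².
A: Δ = 0!·2!·4!/7! = 1/105; Racah Σ t=0..0: t=0:+1/12 = 1/12; ⇒ 3j(1 2 3; 1 -1 0)² = 1/35, sgn -1
B: Δ = 0!·2!·4!/7! = 1/105; Racah Σ t=0..0: t=0:+1/12 = 1/12; ⇒ 3j(1 2 3; 1 1 -2)² = 2/21, sgn -1
I_A²/I_B² = (1/35)/(2/21) = 3/10

3/10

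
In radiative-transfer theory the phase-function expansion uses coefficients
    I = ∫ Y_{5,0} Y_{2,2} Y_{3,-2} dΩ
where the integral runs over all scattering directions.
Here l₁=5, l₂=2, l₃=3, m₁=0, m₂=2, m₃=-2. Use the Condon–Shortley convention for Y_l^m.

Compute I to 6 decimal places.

0.053579

Checks pass: Σm=0; 10 even; l₃=3∈[3,7].
(2·5+1)(2·2+1)(2·3+1) = 385
Δ: 4! 6! 0! / 11! → 1/2310
sum: t=2:+1/144 = 1/144
3j²(5 2 3; 0 0 0) = Δ·Π!·Σ² = 10/231  (sign -1)
sum: t=4:+1/2880 = 1/2880
3j²(5 2 3; 0 2 -2) = Δ·Π!·Σ² = 1/462  (sign -1)
combine: 4πI² = 385·10/231·1/462 = 25/693
take √, sign +1: I = 0.05357948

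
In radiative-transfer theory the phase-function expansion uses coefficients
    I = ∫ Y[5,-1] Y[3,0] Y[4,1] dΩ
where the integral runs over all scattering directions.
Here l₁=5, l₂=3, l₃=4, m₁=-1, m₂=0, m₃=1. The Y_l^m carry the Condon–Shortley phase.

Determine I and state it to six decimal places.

Checks pass: Σm=0; 12 even; l₃=4∈[2,8].
(2·5+1)(2·3+1)(2·4+1) = 693
Δ: 4! 6! 2! / 13! → 1/180180
sum: t=1:−1/576 t=2:+1/144 t=3:−1/576 = 1/288
3j²(5 3 4; 0 0 0) = Δ·Π!·Σ² = 20/1001  (sign +1)
sum: t=1:−1/1440 t=2:+1/192 t=3:−1/432 = 19/8640
3j²(5 3 4; -1 0 1) = Δ·Π!·Σ² = 361/30030  (sign -1)
combine: 4πI² = 693·20/1001·361/30030 = 2166/13013
take √, sign -1: I = -0.11508947

-0.115089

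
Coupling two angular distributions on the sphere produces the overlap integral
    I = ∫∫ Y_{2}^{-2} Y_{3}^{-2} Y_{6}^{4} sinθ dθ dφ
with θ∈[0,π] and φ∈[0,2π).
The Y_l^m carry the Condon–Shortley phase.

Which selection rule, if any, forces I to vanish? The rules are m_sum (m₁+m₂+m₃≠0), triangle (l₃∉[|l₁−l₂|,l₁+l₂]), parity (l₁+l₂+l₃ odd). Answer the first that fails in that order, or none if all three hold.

m₁+m₂+m₃ = -2 − 2 + 4 = 0  ✓
triangle: |2−3|=1 ≤ l₃=6 ≤ 2+3=5  ✗
parity: l₁+l₂+l₃ = 11 is odd

triangle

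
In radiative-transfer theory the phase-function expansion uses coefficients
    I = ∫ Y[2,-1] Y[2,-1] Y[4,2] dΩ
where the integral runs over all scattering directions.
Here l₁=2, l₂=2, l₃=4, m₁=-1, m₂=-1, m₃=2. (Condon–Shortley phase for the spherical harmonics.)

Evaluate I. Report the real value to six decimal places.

m-sum 0 ✓  L=8 even ✓  0≤4≤4 ✓
Π(2lᵢ+1) = 5×5×9 = 225
triangle coeff Δ(2,2,4) = 1/630
Σ_t [0,0]: t=0:+1/16 = 1/16
(3j)²=2/35 [(2 2 4; 0 0 0)], sign=+1
Σ_t [0,0]: t=0:+1/36 = 1/36
(3j)²=4/63 [(2 2 4; -1 -1 2)], sign=+1
⇒ 4πI² = 40/49
I = (+1)√(40/49/(4π)) = 0.25487487

0.254875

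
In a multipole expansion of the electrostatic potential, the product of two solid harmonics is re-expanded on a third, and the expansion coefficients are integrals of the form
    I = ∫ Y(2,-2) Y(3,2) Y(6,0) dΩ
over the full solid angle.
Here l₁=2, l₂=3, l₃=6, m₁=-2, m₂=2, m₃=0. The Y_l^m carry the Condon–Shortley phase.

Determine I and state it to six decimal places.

0.000000

triangle: need 1≤l₃≤5, have 6; I=0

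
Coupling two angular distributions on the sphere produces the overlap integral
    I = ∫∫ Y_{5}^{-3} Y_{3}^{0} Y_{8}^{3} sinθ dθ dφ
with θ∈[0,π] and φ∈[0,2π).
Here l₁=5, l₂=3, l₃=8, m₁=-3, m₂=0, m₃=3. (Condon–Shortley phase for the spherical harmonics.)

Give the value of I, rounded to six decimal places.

-0.170538

Rules hold: Σm=0, L=16 even, 2≤8≤8.
N = 11·7·17 = 1309
Δ = 0!·10!·6!/17! = 1/136136
Racah Σ t=0..0: t=0:+1/518400 = 1/518400
⇒ 3j(5 3 8; 0 0 0)² = 56/2431, sgn +1
Racah Σ t=0..0: t=0:+1/2903040 = 1/2903040
⇒ 3j(5 3 8; -3 0 3)² = 75/6188, sgn -1
4πI² = N·(3j₀)²·(3jₘ)² = 1050/2873
I = -1·√(0.365472/4π) = -0.17053829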